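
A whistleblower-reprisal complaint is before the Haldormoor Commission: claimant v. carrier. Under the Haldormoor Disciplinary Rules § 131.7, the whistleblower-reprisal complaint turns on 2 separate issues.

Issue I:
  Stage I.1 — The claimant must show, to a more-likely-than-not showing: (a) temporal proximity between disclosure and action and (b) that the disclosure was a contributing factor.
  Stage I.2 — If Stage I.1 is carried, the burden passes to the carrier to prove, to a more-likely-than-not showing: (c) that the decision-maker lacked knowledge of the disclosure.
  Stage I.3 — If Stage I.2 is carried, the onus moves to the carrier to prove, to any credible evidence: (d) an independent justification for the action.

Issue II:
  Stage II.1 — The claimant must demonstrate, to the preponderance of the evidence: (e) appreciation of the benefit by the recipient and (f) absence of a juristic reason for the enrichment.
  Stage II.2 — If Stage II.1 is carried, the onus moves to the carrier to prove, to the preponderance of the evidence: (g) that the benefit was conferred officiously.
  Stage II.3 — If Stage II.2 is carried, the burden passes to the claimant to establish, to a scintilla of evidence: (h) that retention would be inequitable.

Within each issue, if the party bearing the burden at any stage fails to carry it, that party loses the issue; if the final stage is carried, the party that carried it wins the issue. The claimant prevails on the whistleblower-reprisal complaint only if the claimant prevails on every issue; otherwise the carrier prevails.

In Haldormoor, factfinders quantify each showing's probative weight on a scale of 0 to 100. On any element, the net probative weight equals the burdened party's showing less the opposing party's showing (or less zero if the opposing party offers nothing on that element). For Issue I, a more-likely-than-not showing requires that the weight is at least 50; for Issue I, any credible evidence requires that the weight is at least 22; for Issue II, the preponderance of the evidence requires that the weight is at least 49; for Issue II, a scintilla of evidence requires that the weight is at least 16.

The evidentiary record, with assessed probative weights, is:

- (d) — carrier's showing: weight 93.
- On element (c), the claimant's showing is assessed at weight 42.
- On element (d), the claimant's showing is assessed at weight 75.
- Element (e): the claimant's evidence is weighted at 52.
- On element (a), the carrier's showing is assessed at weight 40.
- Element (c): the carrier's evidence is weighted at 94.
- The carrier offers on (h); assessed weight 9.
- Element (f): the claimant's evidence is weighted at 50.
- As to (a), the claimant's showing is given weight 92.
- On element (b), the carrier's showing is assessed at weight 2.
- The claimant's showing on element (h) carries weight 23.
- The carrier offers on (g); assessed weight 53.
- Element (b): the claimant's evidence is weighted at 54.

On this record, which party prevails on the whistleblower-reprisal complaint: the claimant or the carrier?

carrier

— Issue I —
Stage I.1 — burden on claimant; standard: a more-likely-than-not showing (weight is at least 50).
    (a): 92 − 40 = 52 ≥ 50 [met]
    (b): 54 − 2 = 52 ≥ 50 [met]
  All elements met. The burden passes to the carrier.
Stage I.2 — burden on carrier; standard: a more-likely-than-not showing (weight is at least 50).
    (c): 94 − 42 = 52 ≥ 50 [met]
  Stage I.2 is satisfied; the carrier continues to bear the burden.
Stage I.3 — burden on carrier; standard: any credible evidence (weight is at least 22).
    (d): 93 − 75 = 18 < 22 [not met]
  Not every element is met, so the carrier fails to carry Stage I.3.
The analysis ends at Stage I.3; the claimant prevails on this issue.
— Issue II —
At Stage II.1 the claimant must meet the preponderance of the evidence (weight is at least 49): on (e) the weight is 52, ≥ 49, so (e) meets the standard; on (f) the weight is 50, which does reach 49, so (f) meets the standard.
  The claimant carries Stage II.1; the carrier now bears the burden.
At Stage II.2 the carrier must meet the preponderance of the evidence (weight is at least 49): on (g) the weight is 53, ≥ 49, so (g) meets the standard.
  The carrier carries Stage II.2; the claimant now bears the burden.
At Stage II.3 the claimant must meet a scintilla of evidence (weight is at least 16): on (h) the weight is 23 less the opposing 9 gives net 14, which does not reach 16, so (h) does not meet the standard.
  Stage II.3 not carried; the claimant fails its burden.
The carrier prevails on this issue.
Per-issue: Issue I → claimant; Issue II → carrier. The claimant must prevail on every issue; overall, the carrier prevails.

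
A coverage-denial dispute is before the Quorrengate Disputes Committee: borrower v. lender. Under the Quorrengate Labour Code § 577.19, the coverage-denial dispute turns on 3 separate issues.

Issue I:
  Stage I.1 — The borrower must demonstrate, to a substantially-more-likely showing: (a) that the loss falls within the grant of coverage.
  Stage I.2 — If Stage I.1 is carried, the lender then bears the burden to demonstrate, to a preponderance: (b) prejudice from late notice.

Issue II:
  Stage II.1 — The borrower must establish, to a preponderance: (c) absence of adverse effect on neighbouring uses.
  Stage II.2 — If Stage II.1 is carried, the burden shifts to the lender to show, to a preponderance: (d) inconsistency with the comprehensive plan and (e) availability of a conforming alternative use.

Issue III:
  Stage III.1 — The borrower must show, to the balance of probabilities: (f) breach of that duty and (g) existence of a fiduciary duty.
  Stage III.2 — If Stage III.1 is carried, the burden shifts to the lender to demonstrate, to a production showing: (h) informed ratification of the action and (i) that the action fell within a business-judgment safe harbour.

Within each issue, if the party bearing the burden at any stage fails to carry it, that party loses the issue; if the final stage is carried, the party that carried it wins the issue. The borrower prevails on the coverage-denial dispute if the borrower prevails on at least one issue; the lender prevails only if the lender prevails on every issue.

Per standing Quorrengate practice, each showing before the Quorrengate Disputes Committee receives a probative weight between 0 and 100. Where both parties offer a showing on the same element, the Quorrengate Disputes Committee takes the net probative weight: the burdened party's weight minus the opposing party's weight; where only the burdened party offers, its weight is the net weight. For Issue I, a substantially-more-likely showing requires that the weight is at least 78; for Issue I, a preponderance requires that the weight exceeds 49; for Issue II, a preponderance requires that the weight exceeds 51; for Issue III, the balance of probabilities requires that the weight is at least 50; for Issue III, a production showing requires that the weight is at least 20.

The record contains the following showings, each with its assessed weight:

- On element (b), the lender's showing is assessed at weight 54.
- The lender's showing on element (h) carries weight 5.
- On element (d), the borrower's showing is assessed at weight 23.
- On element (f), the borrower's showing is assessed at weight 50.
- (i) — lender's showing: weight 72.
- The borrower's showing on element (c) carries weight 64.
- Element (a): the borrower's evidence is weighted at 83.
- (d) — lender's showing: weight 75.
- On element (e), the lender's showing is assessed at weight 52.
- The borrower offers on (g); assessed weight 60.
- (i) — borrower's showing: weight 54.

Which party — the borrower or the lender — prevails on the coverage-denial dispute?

borrower

— Issue I —
Stage I.1 (borrower, a substantially-more-likely showing, weight is at least 78): (a) 83 ≥ 78 — meets.
  All elements met. The burden passes to the lender.
Stage I.2 (lender, a preponderance, weight exceeds 49): (b) 54 > 49 — meets.
  Stage I.2 carried; the final stage is satisfied.
With every stage satisfied, the lender prevails on this issue.
— Issue II —
At Stage II.1 the borrower must meet a preponderance (weight exceeds 51): on (c) the weight is 64, which does exceed 51, so (c) meets the standard.
  Stage II.1 carried; the burden shifts to the lender.
At Stage II.2 the lender must meet a preponderance (weight exceeds 51): on (d) the weight is 75 less the opposing 23 gives net 52, > 51, so (d) meets the standard; on (e) the weight is 52, which does exceed 51, so (e) meets the standard.
  All elements met at the final stage.
All stages carried — the lender prevails on this issue.
— Issue III —
Stage III.1 (borrower, the balance of probabilities, weight is at least 50): (f) 50 ≥ 50 — meets; (g) 60 ≥ 50 — meets.
  All elements met. The burden passes to the lender.
Stage III.2 (lender, a production showing, weight is at least 20): (h) 5 < 20 — fails; (i) net 72−54=18 < 20 — fails.
  The lender does not carry Stage III.2.
The analysis ends at Stage III.2; the borrower prevails on this issue.
Per-issue: Issue I → lender; Issue II → lender; Issue III → borrower. The borrower must prevail on at least one issue; overall, the borrower prevails.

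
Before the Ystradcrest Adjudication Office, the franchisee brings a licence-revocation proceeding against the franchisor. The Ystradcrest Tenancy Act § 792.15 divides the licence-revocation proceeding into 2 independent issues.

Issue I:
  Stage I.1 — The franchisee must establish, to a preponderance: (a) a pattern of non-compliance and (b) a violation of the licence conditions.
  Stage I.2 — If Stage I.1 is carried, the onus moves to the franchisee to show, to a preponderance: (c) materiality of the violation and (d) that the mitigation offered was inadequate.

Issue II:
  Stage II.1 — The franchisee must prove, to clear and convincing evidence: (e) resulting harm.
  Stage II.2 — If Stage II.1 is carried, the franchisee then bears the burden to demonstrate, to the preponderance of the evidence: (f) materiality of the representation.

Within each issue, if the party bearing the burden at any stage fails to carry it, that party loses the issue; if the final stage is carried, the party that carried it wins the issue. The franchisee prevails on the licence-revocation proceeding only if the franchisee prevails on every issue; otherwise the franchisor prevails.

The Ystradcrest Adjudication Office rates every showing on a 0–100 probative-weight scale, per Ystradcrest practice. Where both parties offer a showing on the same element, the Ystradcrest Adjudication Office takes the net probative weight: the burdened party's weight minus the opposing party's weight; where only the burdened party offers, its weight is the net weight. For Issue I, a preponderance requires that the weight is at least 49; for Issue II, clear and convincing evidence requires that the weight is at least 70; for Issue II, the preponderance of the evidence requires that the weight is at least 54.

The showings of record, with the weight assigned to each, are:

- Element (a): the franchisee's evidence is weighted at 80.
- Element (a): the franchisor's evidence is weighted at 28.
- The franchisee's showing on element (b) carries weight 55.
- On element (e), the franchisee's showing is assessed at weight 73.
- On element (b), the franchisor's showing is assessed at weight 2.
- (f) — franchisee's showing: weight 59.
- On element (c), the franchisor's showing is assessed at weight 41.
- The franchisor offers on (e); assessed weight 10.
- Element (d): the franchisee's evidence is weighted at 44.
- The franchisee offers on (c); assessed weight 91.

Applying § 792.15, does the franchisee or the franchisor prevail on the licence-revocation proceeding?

franchisor

— Issue I —
Stage I.1 — burden on franchisee; standard: a preponderance (weight is at least 49).
    (a): 80 − 28 = 52 ≥ 49 [met]
    (b): 55 − 2 = 53 ≥ 49 [met]
  All elements met. The franchisee retains the burden for Stage I.2.
Stage I.2 — burden on franchisee; standard: a preponderance (weight is at least 49).
    (c): 91 − 41 = 50 ≥ 49 [met]
    (d): 44 < 49 [not met]
  The franchisee does not carry Stage I.2.
The franchisor prevails on this issue.
— Issue II —
Stage II.1 (franchisee, clear and convincing evidence, weight is at least 70): (e) net 73−10=63 < 70 — fails.
  Not every element is met, so the franchisee fails to carry Stage II.1.
So the franchisor prevails on this issue.
Per-issue: Issue I → franchisor; Issue II → franchisor. The franchisee must prevail on every issue; overall, the franchisor prevails.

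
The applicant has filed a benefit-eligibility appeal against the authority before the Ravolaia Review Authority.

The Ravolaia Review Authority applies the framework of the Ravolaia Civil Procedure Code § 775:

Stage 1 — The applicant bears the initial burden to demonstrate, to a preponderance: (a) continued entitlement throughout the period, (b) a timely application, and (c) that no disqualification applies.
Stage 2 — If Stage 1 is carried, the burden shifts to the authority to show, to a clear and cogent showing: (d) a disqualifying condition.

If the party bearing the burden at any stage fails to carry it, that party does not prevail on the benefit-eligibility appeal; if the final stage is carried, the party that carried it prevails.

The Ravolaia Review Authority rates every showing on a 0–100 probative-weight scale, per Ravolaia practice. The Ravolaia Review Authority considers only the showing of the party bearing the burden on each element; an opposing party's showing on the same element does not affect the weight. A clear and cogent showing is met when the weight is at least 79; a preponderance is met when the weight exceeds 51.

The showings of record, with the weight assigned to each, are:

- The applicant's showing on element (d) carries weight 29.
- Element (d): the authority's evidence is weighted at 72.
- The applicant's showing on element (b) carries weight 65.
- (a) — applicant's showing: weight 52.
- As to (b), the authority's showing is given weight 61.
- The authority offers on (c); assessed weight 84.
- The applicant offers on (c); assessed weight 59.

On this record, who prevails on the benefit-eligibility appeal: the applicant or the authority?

applicant

At Stage 1 the applicant must meet a preponderance (weight exceeds 51): on (a) the weight is 52, > 51, so (a) meets the standard; on (b) the weight is 65 (the authority's 61 is given no effect), > 51, so (b) meets the standard; on (c) the weight is 59 (the authority's 84 is given no effect), > 51, so (c) meets the standard.
  All elements met. The burden passes to the authority.
At Stage 2 the authority must meet a clear and cogent showing (weight is at least 79): on (d) the weight is 72 (the applicant's 29 is given no effect), which does not reach 79, so (d) does not meet the standard.
  Not every element is met, so the authority fails to carry Stage 2.
The analysis ends at Stage 2; the applicant prevails.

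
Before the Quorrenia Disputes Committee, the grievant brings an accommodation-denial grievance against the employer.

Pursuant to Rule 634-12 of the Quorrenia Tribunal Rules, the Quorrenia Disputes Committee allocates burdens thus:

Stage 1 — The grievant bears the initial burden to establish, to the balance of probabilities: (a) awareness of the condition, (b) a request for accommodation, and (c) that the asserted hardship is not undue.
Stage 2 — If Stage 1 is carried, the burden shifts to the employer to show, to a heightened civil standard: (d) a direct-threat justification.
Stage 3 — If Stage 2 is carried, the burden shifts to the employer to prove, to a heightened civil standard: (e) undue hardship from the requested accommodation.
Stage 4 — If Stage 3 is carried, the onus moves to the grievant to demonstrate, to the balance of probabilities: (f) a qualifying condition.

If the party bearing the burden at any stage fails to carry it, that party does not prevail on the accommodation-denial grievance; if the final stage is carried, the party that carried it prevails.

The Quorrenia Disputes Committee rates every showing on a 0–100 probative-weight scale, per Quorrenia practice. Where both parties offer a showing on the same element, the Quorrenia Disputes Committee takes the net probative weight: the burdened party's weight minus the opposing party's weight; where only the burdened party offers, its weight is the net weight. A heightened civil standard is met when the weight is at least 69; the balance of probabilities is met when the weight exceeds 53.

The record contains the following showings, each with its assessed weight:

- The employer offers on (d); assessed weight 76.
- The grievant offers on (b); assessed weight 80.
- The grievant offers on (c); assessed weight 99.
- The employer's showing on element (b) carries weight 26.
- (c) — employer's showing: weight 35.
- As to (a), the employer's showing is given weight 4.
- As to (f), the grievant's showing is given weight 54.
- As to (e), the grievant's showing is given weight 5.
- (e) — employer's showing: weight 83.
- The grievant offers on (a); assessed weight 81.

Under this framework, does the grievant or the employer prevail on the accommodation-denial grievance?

grievant

Stage 1 — burden on grievant; standard: the balance of probabilities (weight exceeds 53).
    (a): 81 − 4 = 77 > 53 [met]
    (b): 80 − 26 = 54 > 53 [met]
    (c): 99 − 35 = 64 > 53 [met]
  Stage 1 is satisfied; the onus moves to the employer.
Stage 2 — burden on employer; standard: a heightened civil standard (weight is at least 69).
    (d): 76 ≥ 69 [met]
  Stage 2 carried; the burden remains with the employer.
Stage 3 — burden on employer; standard: a heightened civil standard (weight is at least 69).
    (e): 83 − 5 = 78 ≥ 69 [met]
  All elements met. The burden passes to the grievant.
Stage 4 — burden on grievant; standard: the balance of probabilities (weight exceeds 53).
    (f): 54 > 53 [met]
  All elements met at the final stage.
With every stage satisfied, the grievant prevails.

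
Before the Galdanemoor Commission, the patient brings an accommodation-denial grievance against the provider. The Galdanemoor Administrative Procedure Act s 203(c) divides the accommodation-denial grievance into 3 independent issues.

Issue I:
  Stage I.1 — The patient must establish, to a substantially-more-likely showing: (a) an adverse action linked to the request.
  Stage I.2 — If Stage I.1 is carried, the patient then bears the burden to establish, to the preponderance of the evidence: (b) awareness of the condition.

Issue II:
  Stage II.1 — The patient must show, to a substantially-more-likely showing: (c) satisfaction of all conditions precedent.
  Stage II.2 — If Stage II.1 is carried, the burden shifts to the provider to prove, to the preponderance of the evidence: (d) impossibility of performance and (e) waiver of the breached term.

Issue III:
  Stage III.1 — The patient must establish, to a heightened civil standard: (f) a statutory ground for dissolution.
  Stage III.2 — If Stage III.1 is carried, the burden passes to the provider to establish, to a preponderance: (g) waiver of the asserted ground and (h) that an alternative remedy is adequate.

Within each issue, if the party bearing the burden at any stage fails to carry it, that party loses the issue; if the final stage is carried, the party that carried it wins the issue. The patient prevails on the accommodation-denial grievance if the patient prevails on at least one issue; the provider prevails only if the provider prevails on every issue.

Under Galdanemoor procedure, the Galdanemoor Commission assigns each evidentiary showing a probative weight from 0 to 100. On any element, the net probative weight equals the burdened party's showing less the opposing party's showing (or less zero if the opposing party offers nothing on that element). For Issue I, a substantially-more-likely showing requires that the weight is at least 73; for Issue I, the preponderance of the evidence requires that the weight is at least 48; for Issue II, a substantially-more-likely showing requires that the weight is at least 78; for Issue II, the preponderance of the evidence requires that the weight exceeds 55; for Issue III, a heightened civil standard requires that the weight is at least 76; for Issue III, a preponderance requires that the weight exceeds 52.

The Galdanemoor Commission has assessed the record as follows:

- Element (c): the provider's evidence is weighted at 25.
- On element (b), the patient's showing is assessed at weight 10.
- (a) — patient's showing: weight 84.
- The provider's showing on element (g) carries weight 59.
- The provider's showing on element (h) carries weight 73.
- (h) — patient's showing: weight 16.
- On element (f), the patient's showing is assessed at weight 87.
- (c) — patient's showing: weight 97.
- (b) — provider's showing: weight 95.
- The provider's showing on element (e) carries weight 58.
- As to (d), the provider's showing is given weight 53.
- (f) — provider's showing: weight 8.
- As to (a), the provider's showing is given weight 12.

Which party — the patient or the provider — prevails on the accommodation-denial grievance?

— Issue I —
At Stage I.1 the patient must meet a substantially-more-likely showing (weight is at least 73): on (a) the weight is 84 less the opposing 12 gives net 72, which does not reach 73, so (a) does not meet the standard.
  The patient does not carry Stage I.1.
The analysis ends at Stage I.1; the provider prevails on this issue.
— Issue II —
Stage II.1 — burden on patient; standard: a substantially-more-likely showing (weight is at least 78).
    (c): 97 − 25 = 72 < 78 [not met]
  The patient does not carry Stage II.1.
The provider prevails on this issue.
— Issue III —
At Stage III.1 the patient must meet a heightened civil standard (weight is at least 76): on (f) the weight is 87 less the opposing 8 gives net 79, which does reach 76, so (f) meets the standard.
  Stage III.1 carried; the burden shifts to the provider.
At Stage III.2 the provider must meet a preponderance (weight exceeds 52): on (g) the weight is 59, > 52, so (g) meets the standard; on (h) the weight is 73 less the opposing 16 gives net 57, which does exceed 52, so (h) meets the standard.
  Stage III.2 carried; the final stage is satisfied.
Every stage carried; the provider prevails on this issue.
Per-issue: Issue I → provider; Issue II → provider; Issue III → provider. The patient must prevail on at least one issue; overall, the provider prevails.

provider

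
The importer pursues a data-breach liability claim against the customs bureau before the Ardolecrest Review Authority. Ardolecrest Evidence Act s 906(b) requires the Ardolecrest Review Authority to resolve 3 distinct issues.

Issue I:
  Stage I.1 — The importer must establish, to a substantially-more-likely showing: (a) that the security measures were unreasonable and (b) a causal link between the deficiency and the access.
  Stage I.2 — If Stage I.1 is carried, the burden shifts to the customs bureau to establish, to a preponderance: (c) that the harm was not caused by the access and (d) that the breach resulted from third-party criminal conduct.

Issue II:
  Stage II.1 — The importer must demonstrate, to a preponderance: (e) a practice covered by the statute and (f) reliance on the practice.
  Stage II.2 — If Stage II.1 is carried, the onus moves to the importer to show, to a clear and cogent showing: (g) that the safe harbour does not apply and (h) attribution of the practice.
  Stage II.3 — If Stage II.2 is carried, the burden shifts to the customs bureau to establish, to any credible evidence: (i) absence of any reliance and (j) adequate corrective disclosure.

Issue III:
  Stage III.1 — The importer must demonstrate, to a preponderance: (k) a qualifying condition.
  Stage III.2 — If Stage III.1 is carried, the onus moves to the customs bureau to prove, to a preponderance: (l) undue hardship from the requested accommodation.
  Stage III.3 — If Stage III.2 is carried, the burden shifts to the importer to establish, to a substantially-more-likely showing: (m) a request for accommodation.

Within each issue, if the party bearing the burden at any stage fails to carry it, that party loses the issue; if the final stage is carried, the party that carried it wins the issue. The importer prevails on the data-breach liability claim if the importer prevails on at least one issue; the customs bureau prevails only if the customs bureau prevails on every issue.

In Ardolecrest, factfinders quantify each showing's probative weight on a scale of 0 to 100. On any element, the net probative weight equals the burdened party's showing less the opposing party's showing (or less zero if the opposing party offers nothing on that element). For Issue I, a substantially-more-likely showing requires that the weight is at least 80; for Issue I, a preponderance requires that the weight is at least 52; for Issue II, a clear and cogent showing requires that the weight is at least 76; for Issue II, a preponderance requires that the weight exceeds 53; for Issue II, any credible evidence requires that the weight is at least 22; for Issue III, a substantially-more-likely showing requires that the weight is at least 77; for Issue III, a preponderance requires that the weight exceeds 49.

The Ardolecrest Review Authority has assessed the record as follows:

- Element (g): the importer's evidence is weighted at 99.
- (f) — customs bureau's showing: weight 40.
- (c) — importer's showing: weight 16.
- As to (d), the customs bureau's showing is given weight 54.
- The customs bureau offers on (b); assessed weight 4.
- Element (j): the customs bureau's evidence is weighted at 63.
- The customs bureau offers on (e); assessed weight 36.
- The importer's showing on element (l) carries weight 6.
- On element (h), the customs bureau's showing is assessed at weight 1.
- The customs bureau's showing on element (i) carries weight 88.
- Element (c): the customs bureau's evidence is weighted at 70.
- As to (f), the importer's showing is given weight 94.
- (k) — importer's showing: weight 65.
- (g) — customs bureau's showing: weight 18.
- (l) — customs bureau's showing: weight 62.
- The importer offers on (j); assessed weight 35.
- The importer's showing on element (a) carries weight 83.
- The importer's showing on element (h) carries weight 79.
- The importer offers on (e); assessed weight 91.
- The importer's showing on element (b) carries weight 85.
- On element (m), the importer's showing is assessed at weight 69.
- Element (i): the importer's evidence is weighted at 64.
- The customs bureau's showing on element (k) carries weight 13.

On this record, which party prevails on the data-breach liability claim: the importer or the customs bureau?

— Issue I —
Stage I.1 (importer, a substantially-more-likely showing, weight is at least 80): (a) 83 ≥ 80 — meets; (b) net 85−4=81 ≥ 80 — meets.
  Stage I.1 carried; the burden shifts to the customs bureau.
Stage I.2 (customs bureau, a preponderance, weight is at least 52): (c) net 70−16=54 ≥ 52 — meets; (d) 54 ≥ 52 — meets.
  Stage I.2 carried; the final stage is satisfied.
All stages carried — the customs bureau prevails on this issue.
— Issue II —
At Stage II.1 the importer must meet a preponderance (weight exceeds 53): on (e) the weight is 91 less the opposing 36 gives net 55, which does exceed 53, so (e) meets the standard; on (f) the weight is 94 less the opposing 40 gives net 54, which does exceed 53, so (f) meets the standard.
  All elements met. The importer retains the burden for Stage II.2.
At Stage II.2 the importer must meet a clear and cogent showing (weight is at least 76): on (g) the weight is 99 less the opposing 18 gives net 81, which does reach 76, so (g) meets the standard; on (h) the weight is 79 less the opposing 1 gives net 78, ≥ 76, so (h) meets the standard.
  The importer carries Stage II.2; the customs bureau now bears the burden.
At Stage II.3 the customs bureau must meet any credible evidence (weight is at least 22): on (i) the weight is 88 less the opposing 64 gives net 24, ≥ 22, so (i) meets the standard; on (j) the weight is 63 less the opposing 35 gives net 28, which does reach 22, so (j) meets the standard.
  The customs bureau carries the last stage.
All stages carried — the customs bureau prevails on this issue.
— Issue III —
Stage III.1 (importer, a preponderance, weight exceeds 49): (k) net 65−13=52 > 49 — meets.
  All elements met. The burden passes to the customs bureau.
Stage III.2 (customs bureau, a preponderance, weight exceeds 49): (l) net 62−6=56 > 49 — meets.
  Stage III.2 carried; the burden shifts to the importer.
Stage III.3 (importer, a substantially-more-likely showing, weight is at least 77): (m) 69 < 77 — fails.
  The importer does not carry Stage III.3.
The customs bureau prevails on this issue.
Per-issue: Issue I → customs bureau; Issue II → customs bureau; Issue III → customs bureau. The importer must prevail on at least one issue; overall, the customs bureau prevails.

customs bureau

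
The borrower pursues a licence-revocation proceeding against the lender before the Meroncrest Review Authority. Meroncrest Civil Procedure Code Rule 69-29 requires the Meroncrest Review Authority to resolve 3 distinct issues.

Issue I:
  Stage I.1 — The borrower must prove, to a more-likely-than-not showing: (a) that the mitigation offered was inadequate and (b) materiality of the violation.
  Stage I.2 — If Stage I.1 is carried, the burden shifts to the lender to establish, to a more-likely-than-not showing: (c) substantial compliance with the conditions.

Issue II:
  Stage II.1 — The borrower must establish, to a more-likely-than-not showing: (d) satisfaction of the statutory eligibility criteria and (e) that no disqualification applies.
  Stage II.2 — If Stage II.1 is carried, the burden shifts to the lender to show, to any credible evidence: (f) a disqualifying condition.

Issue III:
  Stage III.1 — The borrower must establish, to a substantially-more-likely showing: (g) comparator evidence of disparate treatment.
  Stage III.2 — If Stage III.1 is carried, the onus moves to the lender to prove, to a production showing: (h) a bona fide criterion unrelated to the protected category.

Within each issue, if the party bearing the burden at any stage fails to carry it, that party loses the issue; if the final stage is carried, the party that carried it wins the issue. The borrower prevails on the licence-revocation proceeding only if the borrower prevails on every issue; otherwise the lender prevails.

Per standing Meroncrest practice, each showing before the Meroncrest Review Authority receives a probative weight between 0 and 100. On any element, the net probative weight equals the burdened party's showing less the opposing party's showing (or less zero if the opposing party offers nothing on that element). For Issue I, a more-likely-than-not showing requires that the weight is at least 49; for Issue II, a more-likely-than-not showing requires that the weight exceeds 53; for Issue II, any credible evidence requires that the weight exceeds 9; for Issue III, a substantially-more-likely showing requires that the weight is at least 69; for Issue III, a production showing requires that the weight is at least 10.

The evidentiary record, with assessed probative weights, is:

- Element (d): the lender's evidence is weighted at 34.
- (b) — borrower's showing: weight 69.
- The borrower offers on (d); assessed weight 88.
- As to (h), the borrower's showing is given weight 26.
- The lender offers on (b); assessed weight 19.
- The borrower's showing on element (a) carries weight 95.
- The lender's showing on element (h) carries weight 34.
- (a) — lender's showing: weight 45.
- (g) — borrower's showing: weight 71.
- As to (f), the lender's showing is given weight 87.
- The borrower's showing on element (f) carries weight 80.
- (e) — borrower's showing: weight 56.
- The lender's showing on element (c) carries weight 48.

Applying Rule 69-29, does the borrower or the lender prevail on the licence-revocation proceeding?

— Issue I —
Stage I.1 — burden on borrower; standard: a more-likely-than-not showing (weight is at least 49).
    (a): 95 − 45 = 50 ≥ 49 [met]
    (b): 69 − 19 = 50 ≥ 49 [met]
  The borrower carries Stage I.1; the lender now bears the burden.
Stage I.2 — burden on lender; standard: a more-likely-than-not showing (weight is at least 49).
    (c): 48 < 49 [not met]
  Stage I.2 not carried; the lender fails its burden.
So the borrower prevails on this issue.
— Issue II —
Stage II.1 — burden on borrower; standard: a more-likely-than-not showing (weight exceeds 53).
    (d): 88 − 34 = 54 > 53 [met]
    (e): 56 > 53 [met]
  Stage II.1 is satisfied; the onus moves to the lender.
Stage II.2 — burden on lender; standard: any credible evidence (weight exceeds 9).
    (f): 87 − 80 = 7 ≤ 9 [not met]
  Not every element is met, so the lender fails to carry Stage II.2.
So the borrower prevails on this issue.
— Issue III —
Stage III.1 — burden on borrower; standard: a substantially-more-likely showing (weight is at least 69).
    (g): 71 ≥ 69 [met]
  Stage III.1 is satisfied; the onus moves to the lender.
Stage III.2 — burden on lender; standard: a production showing (weight is at least 10).
    (h): 34 − 26 = 8 < 10 [not met]
  Not every element is met, so the lender fails to carry Stage III.2.
The analysis ends at Stage III.2; the borrower prevails on this issue.
Per-issue: Issue I → borrower; Issue II → borrower; Issue III → borrower. The borrower must prevail on every issue; overall, the borrower prevails.

borrower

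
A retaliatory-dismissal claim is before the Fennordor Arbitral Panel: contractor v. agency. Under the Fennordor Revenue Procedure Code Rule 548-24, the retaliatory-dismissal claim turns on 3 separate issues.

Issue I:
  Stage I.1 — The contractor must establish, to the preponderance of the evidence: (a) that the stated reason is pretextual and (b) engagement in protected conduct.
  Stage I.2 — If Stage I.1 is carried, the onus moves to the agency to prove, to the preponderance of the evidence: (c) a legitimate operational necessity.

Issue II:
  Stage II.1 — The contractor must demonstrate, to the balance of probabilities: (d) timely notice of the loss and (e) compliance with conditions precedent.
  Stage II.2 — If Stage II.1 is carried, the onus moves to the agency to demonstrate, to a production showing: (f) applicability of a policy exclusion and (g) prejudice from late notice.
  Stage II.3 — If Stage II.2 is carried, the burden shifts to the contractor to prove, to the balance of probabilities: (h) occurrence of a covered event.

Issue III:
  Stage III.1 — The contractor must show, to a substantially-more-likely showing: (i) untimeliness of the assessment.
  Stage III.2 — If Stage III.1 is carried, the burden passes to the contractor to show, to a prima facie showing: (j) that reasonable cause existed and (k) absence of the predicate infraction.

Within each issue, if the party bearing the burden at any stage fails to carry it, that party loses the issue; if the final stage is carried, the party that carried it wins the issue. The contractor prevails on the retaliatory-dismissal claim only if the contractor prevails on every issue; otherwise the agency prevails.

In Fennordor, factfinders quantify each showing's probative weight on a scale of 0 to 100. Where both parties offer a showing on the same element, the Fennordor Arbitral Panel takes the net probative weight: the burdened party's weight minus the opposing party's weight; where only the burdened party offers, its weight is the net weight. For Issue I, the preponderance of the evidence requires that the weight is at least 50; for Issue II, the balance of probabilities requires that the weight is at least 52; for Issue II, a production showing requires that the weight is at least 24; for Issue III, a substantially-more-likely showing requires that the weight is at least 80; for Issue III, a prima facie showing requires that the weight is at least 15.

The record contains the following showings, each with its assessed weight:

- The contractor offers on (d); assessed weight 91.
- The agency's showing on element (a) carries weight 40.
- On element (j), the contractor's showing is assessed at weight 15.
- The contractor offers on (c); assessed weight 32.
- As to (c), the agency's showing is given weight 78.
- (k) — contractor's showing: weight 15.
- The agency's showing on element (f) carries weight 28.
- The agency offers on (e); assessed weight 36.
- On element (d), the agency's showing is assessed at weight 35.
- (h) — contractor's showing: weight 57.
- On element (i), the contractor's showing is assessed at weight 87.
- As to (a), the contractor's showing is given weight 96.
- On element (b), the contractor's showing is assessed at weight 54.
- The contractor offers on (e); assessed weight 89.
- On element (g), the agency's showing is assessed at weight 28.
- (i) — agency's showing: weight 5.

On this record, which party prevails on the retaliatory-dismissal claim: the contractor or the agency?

contractor

— Issue I —
At Stage I.1 the contractor must meet the preponderance of the evidence (weight is at least 50): on (a) the weight is 96 less the opposing 40 gives net 56, ≥ 50, so (a) meets the standard; on (b) the weight is 54, ≥ 50, so (b) meets the standard.
  The contractor carries Stage I.1; the agency now bears the burden.
At Stage I.2 the agency must meet the preponderance of the evidence (weight is at least 50): on (c) the weight is 78 less the opposing 32 gives net 46, < 50, so (c) does not meet the standard.
  Not every element is met, so the agency fails to carry Stage I.2.
The analysis ends at Stage I.2; the contractor prevails on this issue.
— Issue II —
Stage II.1 — burden on contractor; standard: the balance of probabilities (weight is at least 52).
    (d): 91 − 35 = 56 ≥ 52 [met]
    (e): 89 − 36 = 53 ≥ 52 [met]
  The contractor carries Stage II.1; the agency now bears the burden.
Stage II.2 — burden on agency; standard: a production showing (weight is at least 24).
    (f): 28 ≥ 24 [met]
    (g): 28 ≥ 24 [met]
  Stage II.2 carried; the burden shifts to the contractor.
Stage II.3 — burden on contractor; standard: the balance of probabilities (weight is at least 52).
    (h): 57 ≥ 52 [met]
  All elements met at the final stage.
With every stage satisfied, the contractor prevails on this issue.
— Issue III —
Stage III.1 (contractor, a substantially-more-likely showing, weight is at least 80): (i) net 87−5=82 ≥ 80 — meets.
  All elements met. The contractor retains the burden for Stage III.2.
Stage III.2 (contractor, a prima facie showing, weight is at least 15): (j) 15 ≥ 15 — meets; (k) 15 ≥ 15 — meets.
  Stage III.2 carried; the final stage is satisfied.
All stages carried — the contractor prevails on this issue.
Per-issue: Issue I → contractor; Issue II → contractor; Issue III → contractor. The contractor must prevail on every issue; overall, the contractor prevails.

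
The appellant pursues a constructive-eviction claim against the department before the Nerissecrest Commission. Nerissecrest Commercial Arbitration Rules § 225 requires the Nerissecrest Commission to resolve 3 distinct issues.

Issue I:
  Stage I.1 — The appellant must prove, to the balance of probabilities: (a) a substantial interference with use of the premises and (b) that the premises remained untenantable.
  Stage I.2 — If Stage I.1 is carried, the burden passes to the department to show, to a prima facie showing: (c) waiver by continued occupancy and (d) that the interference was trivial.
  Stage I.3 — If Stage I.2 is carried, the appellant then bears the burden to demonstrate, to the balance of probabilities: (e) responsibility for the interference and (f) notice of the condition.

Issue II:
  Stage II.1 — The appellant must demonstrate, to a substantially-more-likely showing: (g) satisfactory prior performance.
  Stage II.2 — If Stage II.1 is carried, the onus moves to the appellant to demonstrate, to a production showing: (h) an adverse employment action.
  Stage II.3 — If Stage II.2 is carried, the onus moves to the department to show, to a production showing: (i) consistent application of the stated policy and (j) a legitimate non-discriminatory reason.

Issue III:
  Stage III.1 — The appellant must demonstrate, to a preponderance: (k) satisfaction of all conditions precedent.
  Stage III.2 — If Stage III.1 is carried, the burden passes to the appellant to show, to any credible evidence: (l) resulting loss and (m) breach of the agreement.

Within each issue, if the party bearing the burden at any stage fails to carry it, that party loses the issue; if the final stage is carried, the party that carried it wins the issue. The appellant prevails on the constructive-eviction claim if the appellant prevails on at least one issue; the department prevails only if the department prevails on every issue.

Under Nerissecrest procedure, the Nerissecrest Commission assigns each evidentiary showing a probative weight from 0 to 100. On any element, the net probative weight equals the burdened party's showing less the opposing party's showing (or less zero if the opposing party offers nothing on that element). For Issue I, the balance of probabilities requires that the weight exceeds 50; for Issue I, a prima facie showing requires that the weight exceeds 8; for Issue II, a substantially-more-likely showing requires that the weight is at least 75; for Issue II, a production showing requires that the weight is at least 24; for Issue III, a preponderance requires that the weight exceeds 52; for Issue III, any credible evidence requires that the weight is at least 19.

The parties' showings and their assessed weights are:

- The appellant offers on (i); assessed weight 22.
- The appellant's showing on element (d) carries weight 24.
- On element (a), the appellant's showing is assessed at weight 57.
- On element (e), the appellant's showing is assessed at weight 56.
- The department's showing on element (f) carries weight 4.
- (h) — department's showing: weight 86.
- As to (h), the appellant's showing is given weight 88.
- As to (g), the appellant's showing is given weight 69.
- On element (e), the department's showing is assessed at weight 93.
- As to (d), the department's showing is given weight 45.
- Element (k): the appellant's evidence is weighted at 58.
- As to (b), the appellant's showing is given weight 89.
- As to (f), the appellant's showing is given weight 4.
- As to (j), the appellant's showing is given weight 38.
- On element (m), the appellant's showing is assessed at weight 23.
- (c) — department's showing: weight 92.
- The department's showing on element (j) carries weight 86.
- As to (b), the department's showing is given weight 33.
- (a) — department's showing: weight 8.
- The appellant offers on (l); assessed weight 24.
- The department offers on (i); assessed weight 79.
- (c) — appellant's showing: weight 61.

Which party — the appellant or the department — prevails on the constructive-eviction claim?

— Issue I —
At Stage I.1 the appellant must meet the balance of probabilities (weight exceeds 50): on (a) the weight is 57 less the opposing 8 gives net 49, ≤ 50, so (a) does not meet the standard; on (b) the weight is 89 less the opposing 33 gives net 56, > 50, so (b) meets the standard.
  The appellant does not carry Stage I.1.
So the department prevails on this issue.
— Issue II —
Stage II.1 (appellant, a substantially-more-likely showing, weight is at least 75): (g) 69 < 75 — fails.
  The appellant does not carry Stage II.1.
The department prevails on this issue.
— Issue III —
Stage III.1 (appellant, a preponderance, weight exceeds 52): (k) 58 > 52 — meets.
  Stage III.1 carried; the burden remains with the appellant.
Stage III.2 (appellant, any credible evidence, weight is at least 19): (l) 24 ≥ 19 — meets; (m) 23 ≥ 19 — meets.
  Stage III.2 carried; the final stage is satisfied.
All stages carried — the appellant prevails on this issue.
Per-issue: Issue I → department; Issue II → department; Issue III → appellant. The appellant must prevail on at least one issue; overall, the appellant prevails.

appellant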